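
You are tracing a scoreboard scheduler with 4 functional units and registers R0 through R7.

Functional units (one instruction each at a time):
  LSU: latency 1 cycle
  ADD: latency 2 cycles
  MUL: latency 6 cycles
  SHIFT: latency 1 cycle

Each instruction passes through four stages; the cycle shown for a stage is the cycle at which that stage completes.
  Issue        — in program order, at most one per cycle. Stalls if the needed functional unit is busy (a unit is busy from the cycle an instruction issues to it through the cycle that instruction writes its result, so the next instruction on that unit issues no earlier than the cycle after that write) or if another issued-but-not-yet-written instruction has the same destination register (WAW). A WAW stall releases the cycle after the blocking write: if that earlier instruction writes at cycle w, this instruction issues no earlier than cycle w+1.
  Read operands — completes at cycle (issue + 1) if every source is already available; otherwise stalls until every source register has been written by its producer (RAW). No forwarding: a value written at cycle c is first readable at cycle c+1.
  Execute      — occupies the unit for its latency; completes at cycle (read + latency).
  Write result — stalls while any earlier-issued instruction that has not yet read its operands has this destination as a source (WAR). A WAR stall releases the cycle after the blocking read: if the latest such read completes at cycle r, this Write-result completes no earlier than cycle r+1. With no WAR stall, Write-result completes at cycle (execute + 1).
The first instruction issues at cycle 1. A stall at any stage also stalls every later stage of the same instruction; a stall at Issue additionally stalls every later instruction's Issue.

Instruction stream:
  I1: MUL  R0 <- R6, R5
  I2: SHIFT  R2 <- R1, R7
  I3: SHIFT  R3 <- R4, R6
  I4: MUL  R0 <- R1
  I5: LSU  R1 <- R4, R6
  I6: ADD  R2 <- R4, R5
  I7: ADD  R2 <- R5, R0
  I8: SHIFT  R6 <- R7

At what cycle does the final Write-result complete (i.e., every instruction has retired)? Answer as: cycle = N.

I1: IS=1 RO=2 EX=8 WR=9
I2: IS=2 RO=3 EX=4 WR=5
I3: IS=6 RO=7 EX=8 WR=9  [struct: SHIFT busy until I2 writes@5]
I4: IS=10 RO=11 EX=17 WR=18  [struct: MUL busy until I1 writes@9]
I5: IS=11 RO=12 EX=13 WR=14
I6: IS=12 RO=13 EX=15 WR=16
I7: IS=17 RO=19 EX=21 WR=22  [struct: ADD busy until I6 writes@16; RAW R0: wait I4 write@18]
I8: IS=18 RO=19 EX=20 WR=21

cycle = 22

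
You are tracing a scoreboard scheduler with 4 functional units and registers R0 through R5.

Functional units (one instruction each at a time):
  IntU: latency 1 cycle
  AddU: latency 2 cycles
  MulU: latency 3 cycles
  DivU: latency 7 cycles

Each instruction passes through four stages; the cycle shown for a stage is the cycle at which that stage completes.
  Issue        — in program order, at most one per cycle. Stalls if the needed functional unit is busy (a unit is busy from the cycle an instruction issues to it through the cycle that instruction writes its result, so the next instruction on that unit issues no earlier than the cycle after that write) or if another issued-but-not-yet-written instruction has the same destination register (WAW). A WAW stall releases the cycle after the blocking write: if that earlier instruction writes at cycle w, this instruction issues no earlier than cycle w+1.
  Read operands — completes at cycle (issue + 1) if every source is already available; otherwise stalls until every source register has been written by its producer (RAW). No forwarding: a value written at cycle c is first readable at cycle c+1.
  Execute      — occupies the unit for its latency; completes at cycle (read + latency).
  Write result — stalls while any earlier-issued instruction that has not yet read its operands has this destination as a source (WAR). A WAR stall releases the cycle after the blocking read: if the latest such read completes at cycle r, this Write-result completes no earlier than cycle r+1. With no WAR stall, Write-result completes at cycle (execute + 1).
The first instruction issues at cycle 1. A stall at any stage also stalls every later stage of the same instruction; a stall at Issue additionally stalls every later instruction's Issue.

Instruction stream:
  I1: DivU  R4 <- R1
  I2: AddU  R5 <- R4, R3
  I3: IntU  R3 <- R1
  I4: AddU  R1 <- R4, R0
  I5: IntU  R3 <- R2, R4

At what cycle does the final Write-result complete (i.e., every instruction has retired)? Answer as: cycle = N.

cycle = 19

I1: IS=1 RO=2 EX=9 WR=10
I2: IS=2 RO=11 EX=13 WR=14  [RAW R4: wait I1 write@10]
I3: IS=3 RO=4 EX=5 WR=12  [WAR R3: wait I2 read@11]
I4: IS=15 RO=16 EX=18 WR=19  [struct: AddU busy until I2 writes@14]
I5: IS=16 RO=17 EX=18 WR=19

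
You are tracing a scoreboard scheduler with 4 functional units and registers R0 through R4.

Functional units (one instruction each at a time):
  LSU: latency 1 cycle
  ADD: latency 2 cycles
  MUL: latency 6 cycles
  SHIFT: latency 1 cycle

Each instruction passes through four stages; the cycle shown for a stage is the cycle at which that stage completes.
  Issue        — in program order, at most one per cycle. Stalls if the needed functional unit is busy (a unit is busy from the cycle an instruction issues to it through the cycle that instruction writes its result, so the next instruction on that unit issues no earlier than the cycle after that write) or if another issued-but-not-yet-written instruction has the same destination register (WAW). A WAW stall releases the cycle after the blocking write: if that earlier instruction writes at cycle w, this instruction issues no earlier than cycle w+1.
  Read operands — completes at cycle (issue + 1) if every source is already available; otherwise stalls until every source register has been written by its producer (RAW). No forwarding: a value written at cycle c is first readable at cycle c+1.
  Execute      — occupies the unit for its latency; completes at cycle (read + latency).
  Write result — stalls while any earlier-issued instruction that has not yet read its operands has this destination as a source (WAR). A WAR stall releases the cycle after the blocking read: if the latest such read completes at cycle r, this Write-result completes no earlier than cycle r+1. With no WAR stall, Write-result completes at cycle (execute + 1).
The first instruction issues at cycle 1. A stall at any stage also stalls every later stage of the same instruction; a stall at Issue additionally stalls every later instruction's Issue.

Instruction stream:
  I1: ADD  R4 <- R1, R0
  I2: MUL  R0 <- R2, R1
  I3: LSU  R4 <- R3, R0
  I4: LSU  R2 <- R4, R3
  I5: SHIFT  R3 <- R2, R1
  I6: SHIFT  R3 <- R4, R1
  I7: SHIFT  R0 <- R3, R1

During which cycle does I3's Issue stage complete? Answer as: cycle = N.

[1] I1 issues→ADD
[2] I1 reads, I2 issues→MUL
[3] I2 reads
[4] I1 exec-done
[5] I1 writes R4
[6] I3 issues→LSU
[9] I2 exec-done
[10] I2 writes R0
[11] I3 reads
[12] I3 exec-done
[13] I3 writes R4
[14] I4 issues→LSU
[15] I4 reads, I5 issues→SHIFT
[16] I4 exec-done
[17] I4 writes R2
[18] I5 reads
[19] I5 exec-done
[20] I5 writes R3
[21] I6 issues→SHIFT
[22] I6 reads
[23] I6 exec-done
[24] I6 writes R3
[25] I7 issues→SHIFT
[26] I7 reads
[27] I7 exec-done
[28] I7 writes R0

cycle = 6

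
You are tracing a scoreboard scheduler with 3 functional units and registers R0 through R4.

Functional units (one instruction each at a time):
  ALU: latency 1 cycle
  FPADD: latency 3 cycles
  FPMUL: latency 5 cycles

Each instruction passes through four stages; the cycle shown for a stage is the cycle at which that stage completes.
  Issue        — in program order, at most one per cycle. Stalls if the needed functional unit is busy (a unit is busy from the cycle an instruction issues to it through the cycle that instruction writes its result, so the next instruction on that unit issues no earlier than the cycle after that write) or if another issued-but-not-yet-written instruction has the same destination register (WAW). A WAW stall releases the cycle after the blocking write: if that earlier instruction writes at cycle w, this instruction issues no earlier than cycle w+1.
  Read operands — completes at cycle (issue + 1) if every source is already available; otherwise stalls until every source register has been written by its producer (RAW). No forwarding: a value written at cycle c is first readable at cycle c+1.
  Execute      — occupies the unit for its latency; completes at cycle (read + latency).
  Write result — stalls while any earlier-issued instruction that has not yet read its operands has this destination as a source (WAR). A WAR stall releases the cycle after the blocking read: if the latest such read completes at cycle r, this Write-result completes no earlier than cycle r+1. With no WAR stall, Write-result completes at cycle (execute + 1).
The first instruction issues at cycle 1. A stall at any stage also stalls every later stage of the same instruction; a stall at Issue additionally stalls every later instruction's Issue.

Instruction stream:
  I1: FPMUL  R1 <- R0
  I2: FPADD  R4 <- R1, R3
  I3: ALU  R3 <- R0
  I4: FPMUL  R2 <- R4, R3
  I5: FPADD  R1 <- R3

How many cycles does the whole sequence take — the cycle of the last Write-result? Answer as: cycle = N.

cycle = 20

1) issue 1, read 2, done 7, write 8
2) issue 2, read 9, done 12, write 13  <RAW R1: wait I1 write@8>
3) issue 3, read 4, done 5, write 10  <WAR R3: wait I2 read@9>
4) issue 9, read 14, done 19, write 20  <struct: FPMUL busy until I1 writes@8 / RAW R4: wait I2 write@13>
5) issue 14, read 15, done 18, write 19  <struct: FPADD busy until I2 writes@13>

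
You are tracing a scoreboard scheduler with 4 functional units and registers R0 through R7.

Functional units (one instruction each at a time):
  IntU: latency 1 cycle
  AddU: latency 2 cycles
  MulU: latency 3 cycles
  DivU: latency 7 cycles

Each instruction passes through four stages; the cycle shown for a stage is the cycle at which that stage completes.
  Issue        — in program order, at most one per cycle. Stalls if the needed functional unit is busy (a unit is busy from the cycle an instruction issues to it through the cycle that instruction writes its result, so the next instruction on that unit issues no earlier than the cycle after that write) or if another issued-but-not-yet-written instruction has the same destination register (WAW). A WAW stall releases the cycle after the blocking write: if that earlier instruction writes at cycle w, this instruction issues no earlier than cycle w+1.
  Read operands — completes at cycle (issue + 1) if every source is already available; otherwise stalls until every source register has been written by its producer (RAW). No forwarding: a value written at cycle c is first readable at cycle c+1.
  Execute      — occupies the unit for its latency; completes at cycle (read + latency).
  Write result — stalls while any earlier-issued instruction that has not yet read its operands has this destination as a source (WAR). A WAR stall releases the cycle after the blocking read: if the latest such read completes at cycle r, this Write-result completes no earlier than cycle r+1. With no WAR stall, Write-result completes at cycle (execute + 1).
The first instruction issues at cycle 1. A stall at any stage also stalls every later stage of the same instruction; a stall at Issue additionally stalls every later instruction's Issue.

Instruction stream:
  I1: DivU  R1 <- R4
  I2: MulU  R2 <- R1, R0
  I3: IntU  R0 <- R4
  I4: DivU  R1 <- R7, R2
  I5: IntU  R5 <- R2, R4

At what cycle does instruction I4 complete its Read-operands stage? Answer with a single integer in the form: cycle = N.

I1 -> (1, 2, 9, 10)
I2 -> (2, 11, 14, 15)  // RAW R1: wait I1 write@10
I3 -> (3, 4, 5, 12)  // WAR R0: wait I2 read@11
I4 -> (11, 16, 23, 24)  // struct: DivU busy until I1 writes@10, RAW R2: wait I2 write@15
I5 -> (13, 16, 17, 18)  // struct: IntU busy until I3 writes@12, RAW R2: wait I2 write@15

cycle = 16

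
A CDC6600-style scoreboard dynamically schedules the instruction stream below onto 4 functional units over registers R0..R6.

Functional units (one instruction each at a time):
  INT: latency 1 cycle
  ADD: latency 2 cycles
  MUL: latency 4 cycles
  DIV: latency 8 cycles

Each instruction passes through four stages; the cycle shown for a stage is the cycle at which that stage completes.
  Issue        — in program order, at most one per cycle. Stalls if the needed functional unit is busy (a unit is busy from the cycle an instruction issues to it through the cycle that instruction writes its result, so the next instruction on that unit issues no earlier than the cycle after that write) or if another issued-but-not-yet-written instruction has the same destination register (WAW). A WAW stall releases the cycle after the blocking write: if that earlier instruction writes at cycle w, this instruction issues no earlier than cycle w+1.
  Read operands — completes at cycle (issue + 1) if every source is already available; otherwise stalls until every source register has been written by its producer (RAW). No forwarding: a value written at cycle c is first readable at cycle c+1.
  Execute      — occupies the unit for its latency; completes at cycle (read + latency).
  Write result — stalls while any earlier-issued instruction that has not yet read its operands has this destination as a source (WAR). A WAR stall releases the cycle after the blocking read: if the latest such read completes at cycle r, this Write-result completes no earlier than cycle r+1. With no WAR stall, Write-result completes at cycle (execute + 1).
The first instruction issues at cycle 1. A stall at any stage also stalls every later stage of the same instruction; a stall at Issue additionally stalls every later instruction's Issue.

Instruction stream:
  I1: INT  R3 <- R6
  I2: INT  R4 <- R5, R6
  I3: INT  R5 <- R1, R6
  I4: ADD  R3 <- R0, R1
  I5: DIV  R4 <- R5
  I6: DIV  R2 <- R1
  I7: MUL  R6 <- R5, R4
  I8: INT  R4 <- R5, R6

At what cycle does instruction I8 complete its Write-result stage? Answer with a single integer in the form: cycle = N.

I1  is:1  ro:2  ex:3  wr:4
I2  is:5  ro:6  ex:7  wr:8  — struct: INT busy until I1 writes@4
I3  is:9  ro:10  ex:11  wr:12  — struct: INT busy until I2 writes@8
I4  is:10  ro:11  ex:13  wr:14
I5  is:11  ro:13  ex:21  wr:22  — RAW R5: wait I3 write@12
I6  is:23  ro:24  ex:32  wr:33  — struct: DIV busy until I5 writes@22
I7  is:24  ro:25  ex:29  wr:30
I8  is:25  ro:31  ex:32  wr:33  — RAW R6: wait I7 write@30

cycle = 33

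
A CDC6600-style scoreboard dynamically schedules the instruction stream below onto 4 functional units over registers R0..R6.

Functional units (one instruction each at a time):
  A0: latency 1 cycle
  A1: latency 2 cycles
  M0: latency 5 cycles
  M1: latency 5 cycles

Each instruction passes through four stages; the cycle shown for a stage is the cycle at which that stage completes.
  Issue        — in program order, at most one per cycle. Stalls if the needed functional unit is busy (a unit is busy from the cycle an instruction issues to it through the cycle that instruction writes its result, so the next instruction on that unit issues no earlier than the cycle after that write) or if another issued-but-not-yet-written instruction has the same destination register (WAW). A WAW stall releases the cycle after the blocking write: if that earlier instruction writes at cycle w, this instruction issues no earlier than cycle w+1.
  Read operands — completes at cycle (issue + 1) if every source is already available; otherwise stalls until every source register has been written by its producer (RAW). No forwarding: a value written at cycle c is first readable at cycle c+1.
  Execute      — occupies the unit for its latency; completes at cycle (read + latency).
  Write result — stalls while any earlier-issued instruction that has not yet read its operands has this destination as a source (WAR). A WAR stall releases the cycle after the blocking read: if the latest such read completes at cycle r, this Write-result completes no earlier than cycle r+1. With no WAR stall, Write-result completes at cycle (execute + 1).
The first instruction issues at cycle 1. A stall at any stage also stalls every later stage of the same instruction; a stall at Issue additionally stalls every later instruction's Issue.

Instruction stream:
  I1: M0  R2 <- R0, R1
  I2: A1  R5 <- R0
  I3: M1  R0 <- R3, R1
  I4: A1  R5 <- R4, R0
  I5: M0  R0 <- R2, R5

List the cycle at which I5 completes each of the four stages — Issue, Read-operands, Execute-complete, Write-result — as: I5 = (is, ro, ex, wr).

I5 = (11, 15, 20, 21)

I1 -> (1, 2, 7, 8)
I2 -> (2, 3, 5, 6)
I3 -> (3, 4, 9, 10)
I4 -> (7, 11, 13, 14)  // struct: A1 busy until I2 writes@6, RAW R0: wait I3 write@10
I5 -> (11, 15, 20, 21)  // WAW R0: wait I3 write@10, RAW R5: wait I4 write@14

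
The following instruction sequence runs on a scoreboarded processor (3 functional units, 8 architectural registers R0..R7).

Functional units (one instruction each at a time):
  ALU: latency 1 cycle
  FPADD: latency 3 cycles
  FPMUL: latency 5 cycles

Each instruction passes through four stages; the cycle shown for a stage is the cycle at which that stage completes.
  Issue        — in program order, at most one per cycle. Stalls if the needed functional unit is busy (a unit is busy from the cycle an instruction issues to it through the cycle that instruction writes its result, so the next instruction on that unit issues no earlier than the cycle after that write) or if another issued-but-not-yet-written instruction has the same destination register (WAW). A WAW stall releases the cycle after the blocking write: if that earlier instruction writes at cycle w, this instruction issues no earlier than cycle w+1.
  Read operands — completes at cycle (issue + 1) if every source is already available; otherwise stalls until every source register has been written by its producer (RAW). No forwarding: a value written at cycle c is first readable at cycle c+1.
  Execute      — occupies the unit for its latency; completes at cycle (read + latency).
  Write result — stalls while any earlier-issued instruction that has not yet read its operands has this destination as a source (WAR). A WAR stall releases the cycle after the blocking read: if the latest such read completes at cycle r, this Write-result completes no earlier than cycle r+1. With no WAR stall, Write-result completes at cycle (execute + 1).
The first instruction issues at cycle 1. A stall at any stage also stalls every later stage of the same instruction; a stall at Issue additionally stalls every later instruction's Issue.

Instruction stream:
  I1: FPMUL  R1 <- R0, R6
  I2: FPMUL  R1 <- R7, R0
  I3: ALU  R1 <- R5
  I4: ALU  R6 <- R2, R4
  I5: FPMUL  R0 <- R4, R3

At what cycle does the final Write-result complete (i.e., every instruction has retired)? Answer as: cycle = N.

t=1  I1 issues→FPMUL
t=2  I1 reads
t=7  I1 exec-done
t=8  I1 writes R1
t=9  I2 issues→FPMUL
t=10  I2 reads
t=15  I2 exec-done
t=16  I2 writes R1
t=17  I3 issues→ALU
t=18  I3 reads
t=19  I3 exec-done
t=20  I3 writes R1
t=21  I4 issues→ALU
t=22  I4 reads; I5 issues→FPMUL
t=23  I4 exec-done; I5 reads
t=24  I4 writes R6
t=28  I5 exec-done
t=29  I5 writes R0

cycle = 29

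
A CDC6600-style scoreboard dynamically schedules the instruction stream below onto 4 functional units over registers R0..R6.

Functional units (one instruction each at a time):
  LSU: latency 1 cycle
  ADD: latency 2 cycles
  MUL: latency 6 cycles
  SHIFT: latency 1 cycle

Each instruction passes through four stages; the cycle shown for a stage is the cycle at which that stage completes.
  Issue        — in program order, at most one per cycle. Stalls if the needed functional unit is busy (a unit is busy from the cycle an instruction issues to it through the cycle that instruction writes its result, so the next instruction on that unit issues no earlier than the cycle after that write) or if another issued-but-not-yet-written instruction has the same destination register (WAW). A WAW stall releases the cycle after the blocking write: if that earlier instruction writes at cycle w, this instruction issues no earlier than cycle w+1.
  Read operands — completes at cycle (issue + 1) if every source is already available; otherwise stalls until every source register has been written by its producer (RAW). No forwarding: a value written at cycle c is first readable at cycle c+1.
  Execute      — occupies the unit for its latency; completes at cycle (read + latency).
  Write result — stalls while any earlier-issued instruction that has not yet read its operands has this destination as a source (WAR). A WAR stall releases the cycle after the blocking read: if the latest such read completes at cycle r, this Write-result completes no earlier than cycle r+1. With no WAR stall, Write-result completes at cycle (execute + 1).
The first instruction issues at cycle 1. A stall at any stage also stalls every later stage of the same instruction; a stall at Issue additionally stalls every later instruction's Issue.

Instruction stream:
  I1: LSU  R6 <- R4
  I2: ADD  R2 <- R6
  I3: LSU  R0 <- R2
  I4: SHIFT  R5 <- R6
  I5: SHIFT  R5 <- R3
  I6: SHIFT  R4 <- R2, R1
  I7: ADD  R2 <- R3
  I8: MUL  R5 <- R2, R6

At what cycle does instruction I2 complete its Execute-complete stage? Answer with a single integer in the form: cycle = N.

cycle = 7

I1 -> (1, 2, 3, 4)
I2 -> (2, 5, 7, 8)  // RAW R6: wait I1 write@4
I3 -> (5, 9, 10, 11)  // struct: LSU busy until I1 writes@4, RAW R2: wait I2 write@8
I4 -> (6, 7, 8, 9)
I5 -> (10, 11, 12, 13)  // struct: SHIFT busy until I4 writes@9
I6 -> (14, 15, 16, 17)  // struct: SHIFT busy until I5 writes@13
I7 -> (15, 16, 18, 19)
I8 -> (16, 20, 26, 27)  // RAW R2: wait I7 write@19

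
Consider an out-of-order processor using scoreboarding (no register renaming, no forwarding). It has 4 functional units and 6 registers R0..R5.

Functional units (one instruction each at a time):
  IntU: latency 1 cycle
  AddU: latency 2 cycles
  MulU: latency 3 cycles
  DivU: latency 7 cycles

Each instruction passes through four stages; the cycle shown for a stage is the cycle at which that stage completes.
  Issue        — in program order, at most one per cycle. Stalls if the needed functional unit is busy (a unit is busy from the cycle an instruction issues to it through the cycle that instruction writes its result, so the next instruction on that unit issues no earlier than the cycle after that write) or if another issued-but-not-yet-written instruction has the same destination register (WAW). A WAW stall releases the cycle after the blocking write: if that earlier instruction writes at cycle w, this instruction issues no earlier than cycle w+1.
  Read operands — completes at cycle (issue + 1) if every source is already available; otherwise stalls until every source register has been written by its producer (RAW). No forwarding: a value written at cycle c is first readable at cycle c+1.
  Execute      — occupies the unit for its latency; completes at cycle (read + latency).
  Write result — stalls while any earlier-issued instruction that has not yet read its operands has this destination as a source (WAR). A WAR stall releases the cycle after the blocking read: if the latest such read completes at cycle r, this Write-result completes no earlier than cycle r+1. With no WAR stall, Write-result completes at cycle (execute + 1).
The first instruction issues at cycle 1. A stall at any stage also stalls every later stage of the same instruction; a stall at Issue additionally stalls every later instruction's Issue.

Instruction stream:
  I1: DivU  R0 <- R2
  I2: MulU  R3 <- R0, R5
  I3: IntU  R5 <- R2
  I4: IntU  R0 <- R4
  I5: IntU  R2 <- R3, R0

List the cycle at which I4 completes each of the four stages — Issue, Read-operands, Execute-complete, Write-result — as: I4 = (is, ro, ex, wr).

[1] issue I1 (DivU)
[2] I1 read-ops | issue I2 (MulU)
[3] issue I3 (IntU)
[4] I3 read-ops
[5] I3 finished on IntU
[9] I1 finished on DivU
[10] I1→R0
[11] I2 read-ops
[12] I3→R5
[13] issue I4 (IntU)
[14] I2 finished on MulU | I4 read-ops
[15] I2→R3 | I4 finished on IntU
[16] I4→R0
[17] issue I5 (IntU)
[18] I5 read-ops
[19] I5 finished on IntU
[20] I5→R2

I4 = (13, 14, 15, 16)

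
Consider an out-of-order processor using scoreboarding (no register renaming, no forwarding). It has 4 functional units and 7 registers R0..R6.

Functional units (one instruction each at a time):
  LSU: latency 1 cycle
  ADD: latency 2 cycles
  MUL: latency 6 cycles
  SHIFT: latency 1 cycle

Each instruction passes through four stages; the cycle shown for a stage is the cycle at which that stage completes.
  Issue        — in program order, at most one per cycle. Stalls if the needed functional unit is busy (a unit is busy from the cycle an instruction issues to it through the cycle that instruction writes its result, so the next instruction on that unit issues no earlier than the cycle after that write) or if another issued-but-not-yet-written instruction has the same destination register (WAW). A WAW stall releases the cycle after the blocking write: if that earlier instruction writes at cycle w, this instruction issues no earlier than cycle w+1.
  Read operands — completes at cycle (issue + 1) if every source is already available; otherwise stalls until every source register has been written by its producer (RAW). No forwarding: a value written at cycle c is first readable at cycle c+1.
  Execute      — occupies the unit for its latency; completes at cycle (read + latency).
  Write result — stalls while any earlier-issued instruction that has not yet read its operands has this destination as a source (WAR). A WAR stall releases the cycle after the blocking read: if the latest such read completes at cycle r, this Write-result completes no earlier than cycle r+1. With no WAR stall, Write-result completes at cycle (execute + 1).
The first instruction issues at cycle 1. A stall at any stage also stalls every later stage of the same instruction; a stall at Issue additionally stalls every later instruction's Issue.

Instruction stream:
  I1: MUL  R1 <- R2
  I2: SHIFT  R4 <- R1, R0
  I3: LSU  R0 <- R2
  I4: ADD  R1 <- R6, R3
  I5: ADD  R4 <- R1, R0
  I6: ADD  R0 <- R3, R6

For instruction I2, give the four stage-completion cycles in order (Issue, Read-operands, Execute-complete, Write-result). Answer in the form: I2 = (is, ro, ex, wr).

I2 = (2, 10, 11, 12)

  I1 | 1 | 2 | 8 | 9
  I2 | 2 | 10 | 11 | 12   RAW R1: wait I1 write@9
  I3 | 3 | 4 | 5 | 11   WAR R0: wait I2 read@10
  I4 | 10 | 11 | 13 | 14   WAW R1: wait I1 write@9
  I5 | 15 | 16 | 18 | 19   struct: ADD busy until I4 writes@14
  I6 | 20 | 21 | 23 | 24   struct: ADD busy until I5 writes@19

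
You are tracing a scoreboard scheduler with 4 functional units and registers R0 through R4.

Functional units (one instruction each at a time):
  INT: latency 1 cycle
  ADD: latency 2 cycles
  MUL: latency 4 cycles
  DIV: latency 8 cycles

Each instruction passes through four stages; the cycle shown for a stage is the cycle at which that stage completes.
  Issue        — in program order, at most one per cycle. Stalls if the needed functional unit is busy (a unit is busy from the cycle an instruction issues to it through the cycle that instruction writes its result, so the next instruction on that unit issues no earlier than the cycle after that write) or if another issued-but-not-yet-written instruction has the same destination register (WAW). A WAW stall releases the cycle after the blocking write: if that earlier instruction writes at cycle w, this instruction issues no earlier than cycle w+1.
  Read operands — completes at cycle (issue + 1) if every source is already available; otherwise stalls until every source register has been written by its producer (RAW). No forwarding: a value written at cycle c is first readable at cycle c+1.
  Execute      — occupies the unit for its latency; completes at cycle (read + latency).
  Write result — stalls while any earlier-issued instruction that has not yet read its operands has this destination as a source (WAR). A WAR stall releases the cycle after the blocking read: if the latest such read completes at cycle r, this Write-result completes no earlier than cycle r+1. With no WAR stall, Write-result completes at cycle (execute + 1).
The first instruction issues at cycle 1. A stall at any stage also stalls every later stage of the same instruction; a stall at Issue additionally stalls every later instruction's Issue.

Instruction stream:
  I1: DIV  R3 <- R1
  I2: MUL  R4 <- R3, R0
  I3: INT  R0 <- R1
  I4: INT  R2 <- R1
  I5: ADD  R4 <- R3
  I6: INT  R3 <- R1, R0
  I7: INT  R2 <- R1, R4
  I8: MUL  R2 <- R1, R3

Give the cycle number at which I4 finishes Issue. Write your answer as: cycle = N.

cycle = 14

[1] I1→DIV
[2] I1 RO; I2→MUL
[3] I3→INT
[4] I3 RO
[5] I3 EX
[10] I1 EX
[11] I1 WR R3
[12] I2 RO
[13] I3 WR R0
[14] I4→INT
[15] I4 RO
[16] I2 EX; I4 EX
[17] I2 WR R4; I4 WR R2
[18] I5→ADD
[19] I5 RO; I6→INT
[20] I6 RO
[21] I5 EX; I6 EX
[22] I5 WR R4; I6 WR R3
[23] I7→INT
[24] I7 RO
[25] I7 EX
[26] I7 WR R2
[27] I8→MUL
[28] I8 RO
[32] I8 EX
[33] I8 WR R2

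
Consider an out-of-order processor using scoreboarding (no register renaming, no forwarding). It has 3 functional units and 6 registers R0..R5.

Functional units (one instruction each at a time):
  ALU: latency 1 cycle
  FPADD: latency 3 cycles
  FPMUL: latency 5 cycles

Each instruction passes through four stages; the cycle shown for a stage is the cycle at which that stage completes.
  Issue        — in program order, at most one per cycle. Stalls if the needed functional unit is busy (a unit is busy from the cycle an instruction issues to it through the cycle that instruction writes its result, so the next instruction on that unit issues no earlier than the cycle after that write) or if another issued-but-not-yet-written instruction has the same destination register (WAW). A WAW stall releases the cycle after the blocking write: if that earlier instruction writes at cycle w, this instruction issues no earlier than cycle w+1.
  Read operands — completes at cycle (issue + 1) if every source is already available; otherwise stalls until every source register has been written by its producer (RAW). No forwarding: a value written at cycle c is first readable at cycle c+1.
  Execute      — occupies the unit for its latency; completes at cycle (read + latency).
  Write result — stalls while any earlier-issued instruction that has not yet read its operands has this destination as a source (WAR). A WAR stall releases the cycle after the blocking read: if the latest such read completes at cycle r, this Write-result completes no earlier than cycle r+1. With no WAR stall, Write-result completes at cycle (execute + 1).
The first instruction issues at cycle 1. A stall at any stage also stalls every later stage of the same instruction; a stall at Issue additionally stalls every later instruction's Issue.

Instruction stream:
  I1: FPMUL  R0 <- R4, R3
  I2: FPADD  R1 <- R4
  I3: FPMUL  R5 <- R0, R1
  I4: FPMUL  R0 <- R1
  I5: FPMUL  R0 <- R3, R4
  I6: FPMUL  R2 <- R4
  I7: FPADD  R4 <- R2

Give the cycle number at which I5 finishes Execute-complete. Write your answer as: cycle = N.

cycle = 31

I1: IS=1 RO=2 EX=7 WR=8
I2: IS=2 RO=3 EX=6 WR=7
I3: IS=9 RO=10 EX=15 WR=16  [struct: FPMUL busy until I1 writes@8]
I4: IS=17 RO=18 EX=23 WR=24  [struct: FPMUL busy until I3 writes@16]
I5: IS=25 RO=26 EX=31 WR=32  [struct: FPMUL busy until I4 writes@24]
I6: IS=33 RO=34 EX=39 WR=40  [struct: FPMUL busy until I5 writes@32]
I7: IS=34 RO=41 EX=44 WR=45  [RAW R2: wait I6 write@40]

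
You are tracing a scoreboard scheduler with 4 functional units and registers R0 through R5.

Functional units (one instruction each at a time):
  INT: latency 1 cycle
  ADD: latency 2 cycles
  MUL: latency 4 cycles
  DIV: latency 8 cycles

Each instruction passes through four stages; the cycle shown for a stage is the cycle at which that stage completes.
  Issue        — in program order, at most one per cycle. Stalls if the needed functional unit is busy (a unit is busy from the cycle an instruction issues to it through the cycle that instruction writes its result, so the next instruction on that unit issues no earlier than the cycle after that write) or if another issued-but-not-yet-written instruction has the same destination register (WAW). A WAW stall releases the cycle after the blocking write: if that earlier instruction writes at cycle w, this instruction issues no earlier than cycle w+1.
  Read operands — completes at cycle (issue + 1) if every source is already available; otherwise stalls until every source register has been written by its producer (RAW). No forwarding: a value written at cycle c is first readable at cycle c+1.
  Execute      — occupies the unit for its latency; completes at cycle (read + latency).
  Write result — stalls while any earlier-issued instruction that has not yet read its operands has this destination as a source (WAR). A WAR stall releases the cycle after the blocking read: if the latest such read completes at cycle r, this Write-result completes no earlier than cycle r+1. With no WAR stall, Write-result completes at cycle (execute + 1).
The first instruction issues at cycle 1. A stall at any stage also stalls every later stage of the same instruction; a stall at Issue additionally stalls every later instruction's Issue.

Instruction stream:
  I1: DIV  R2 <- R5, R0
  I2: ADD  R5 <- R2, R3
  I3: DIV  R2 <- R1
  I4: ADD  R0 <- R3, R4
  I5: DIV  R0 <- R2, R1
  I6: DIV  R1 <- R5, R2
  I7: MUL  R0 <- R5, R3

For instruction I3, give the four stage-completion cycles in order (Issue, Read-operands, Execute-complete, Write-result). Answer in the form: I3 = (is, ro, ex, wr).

I3 = (12, 13, 21, 22)

cycle 1: I1 dispatched to DIV
cycle 2: I1 operands ready | I2 dispatched to ADD
cycle 10: I1 complete
cycle 11: R2←I1
cycle 12: I2 operands ready | I3 dispatched to DIV
cycle 13: I3 operands ready
cycle 14: I2 complete
cycle 15: R5←I2
cycle 16: I4 dispatched to ADD
cycle 17: I4 operands ready
cycle 19: I4 complete
cycle 20: R0←I4
cycle 21: I3 complete
cycle 22: R2←I3
cycle 23: I5 dispatched to DIV
cycle 24: I5 operands ready
cycle 32: I5 complete
cycle 33: R0←I5
cycle 34: I6 dispatched to DIV
cycle 35: I6 operands ready | I7 dispatched to MUL
cycle 36: I7 operands ready
cycle 40: I7 complete
cycle 41: R0←I7
cycle 43: I6 complete
cycle 44: R1←I6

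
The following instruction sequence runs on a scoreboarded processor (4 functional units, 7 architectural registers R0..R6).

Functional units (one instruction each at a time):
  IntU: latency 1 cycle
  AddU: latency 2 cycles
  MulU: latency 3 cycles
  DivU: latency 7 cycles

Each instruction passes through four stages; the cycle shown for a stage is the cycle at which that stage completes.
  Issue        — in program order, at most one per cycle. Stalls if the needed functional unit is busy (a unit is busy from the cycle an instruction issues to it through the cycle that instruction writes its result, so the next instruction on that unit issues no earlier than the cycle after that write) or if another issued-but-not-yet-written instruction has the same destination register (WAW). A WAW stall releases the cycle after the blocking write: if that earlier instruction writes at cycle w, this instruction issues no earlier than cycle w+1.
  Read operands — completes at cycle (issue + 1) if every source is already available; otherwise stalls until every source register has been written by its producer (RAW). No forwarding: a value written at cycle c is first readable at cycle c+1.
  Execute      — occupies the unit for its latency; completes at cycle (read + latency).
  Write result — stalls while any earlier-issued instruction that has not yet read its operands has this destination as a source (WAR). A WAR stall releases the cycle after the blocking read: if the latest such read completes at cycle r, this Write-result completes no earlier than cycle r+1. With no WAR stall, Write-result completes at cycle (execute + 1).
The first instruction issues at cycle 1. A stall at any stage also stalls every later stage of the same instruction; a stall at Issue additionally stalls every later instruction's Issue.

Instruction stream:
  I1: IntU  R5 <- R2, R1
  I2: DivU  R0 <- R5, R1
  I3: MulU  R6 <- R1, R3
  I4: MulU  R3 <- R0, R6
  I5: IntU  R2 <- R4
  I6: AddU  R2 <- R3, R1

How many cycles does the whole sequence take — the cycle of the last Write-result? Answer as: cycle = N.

I1 -> (1, 2, 3, 4)
I2 -> (2, 5, 12, 13)  // RAW R5: wait I1 write@4
I3 -> (3, 4, 7, 8)
I4 -> (9, 14, 17, 18)  // struct: MulU busy until I3 writes@8, RAW R0: wait I2 write@13
I5 -> (10, 11, 12, 13)
I6 -> (14, 19, 21, 22)  // WAW R2: wait I5 write@13, RAW R3: wait I4 write@18

cycle = 22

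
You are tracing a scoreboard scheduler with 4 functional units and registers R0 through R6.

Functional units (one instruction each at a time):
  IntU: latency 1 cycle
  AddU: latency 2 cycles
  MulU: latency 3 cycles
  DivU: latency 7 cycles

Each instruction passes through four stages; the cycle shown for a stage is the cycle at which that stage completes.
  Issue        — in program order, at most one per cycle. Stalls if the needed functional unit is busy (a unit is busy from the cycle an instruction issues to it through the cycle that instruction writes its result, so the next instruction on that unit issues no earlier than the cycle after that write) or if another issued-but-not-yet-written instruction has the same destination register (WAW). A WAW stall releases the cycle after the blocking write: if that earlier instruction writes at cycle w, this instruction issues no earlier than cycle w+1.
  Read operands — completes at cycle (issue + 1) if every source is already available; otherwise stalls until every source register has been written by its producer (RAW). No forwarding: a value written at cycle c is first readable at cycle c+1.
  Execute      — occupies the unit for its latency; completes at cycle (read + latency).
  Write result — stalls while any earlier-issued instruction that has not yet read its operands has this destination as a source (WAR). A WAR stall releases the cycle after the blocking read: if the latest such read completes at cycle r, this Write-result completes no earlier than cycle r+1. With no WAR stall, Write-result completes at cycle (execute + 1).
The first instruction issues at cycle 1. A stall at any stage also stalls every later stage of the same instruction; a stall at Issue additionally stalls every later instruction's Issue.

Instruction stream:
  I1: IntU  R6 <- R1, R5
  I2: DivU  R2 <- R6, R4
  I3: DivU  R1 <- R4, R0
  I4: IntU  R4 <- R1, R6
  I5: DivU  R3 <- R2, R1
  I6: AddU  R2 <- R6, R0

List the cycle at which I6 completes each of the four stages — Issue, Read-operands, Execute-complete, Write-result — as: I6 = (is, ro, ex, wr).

[1] issue I1 (IntU)
[2] I1 read-ops · issue I2 (DivU)
[3] I1 finished on IntU
[4] I1→R6
[5] I2 read-ops
[12] I2 finished on DivU
[13] I2→R2
[14] issue I3 (DivU)
[15] I3 read-ops · issue I4 (IntU)
[22] I3 finished on DivU
[23] I3→R1
[24] I4 read-ops · issue I5 (DivU)
[25] I4 finished on IntU · I5 read-ops · issue I6 (AddU)
[26] I4→R4 · I6 read-ops
[28] I6 finished on AddU
[29] I6→R2
[32] I5 finished on DivU
[33] I5→R3

I6 = (25, 26, 28, 29)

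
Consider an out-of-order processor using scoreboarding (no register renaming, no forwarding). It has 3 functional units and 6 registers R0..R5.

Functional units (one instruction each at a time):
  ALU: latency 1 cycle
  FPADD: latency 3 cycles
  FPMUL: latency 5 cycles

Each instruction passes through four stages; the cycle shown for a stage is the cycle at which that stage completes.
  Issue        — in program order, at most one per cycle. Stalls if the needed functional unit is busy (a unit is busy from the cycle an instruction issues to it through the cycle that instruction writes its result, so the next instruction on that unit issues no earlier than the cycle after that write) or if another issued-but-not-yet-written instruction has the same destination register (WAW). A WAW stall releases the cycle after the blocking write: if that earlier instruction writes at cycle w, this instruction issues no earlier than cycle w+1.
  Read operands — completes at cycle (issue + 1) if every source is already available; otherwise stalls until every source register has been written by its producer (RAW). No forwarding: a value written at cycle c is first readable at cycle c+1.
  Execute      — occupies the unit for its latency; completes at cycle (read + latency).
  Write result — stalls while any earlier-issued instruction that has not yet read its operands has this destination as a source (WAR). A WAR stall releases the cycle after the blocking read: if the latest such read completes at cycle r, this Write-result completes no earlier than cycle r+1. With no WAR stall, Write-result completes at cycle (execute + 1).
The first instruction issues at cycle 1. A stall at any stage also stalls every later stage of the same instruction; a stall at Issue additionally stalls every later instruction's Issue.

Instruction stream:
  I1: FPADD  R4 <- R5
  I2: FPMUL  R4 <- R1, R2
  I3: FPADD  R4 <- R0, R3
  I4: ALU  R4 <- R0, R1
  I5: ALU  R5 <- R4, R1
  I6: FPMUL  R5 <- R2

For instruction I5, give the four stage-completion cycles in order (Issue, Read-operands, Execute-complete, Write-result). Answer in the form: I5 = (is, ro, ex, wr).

I5 = (25, 26, 27, 28)

t=1  I1→FPADD
t=2  I1 RO
t=5  I1 EX
t=6  I1 WR R4
t=7  I2→FPMUL
t=8  I2 RO
t=13  I2 EX
t=14  I2 WR R4
t=15  I3→FPADD
t=16  I3 RO
t=19  I3 EX
t=20  I3 WR R4
t=21  I4→ALU
t=22  I4 RO
t=23  I4 EX
t=24  I4 WR R4
t=25  I5→ALU
t=26  I5 RO
t=27  I5 EX
t=28  I5 WR R5
t=29  I6→FPMUL
t=30  I6 RO
t=35  I6 EX
t=36  I6 WR R5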